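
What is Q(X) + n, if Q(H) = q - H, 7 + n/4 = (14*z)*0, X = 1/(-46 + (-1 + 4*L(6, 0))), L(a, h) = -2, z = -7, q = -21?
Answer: -2694/55 ≈ -48.982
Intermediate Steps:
X = -1/55 (X = 1/(-46 + (-1 + 4*(-2))) = 1/(-46 + (-1 - 8)) = 1/(-46 - 9) = 1/(-55) = -1/55 ≈ -0.018182)
n = -28 (n = -28 + 4*((14*(-7))*0) = -28 + 4*(-98*0) = -28 + 4*0 = -28 + 0 = -28)
Q(H) = -21 - H
Q(X) + n = (-21 - 1*(-1/55)) - 28 = (-21 + 1/55) - 28 = -1154/55 - 28 = -2694/55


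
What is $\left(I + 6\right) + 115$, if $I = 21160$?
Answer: $21281$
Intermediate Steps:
$\left(I + 6\right) + 115 = \left(21160 + 6\right) + 115 = 21166 + 115 = 21281$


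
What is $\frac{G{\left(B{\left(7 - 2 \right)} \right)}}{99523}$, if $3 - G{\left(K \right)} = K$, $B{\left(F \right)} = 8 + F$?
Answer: $- \frac{10}{99523} \approx -0.00010048$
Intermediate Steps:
$G{\left(K \right)} = 3 - K$
$\frac{G{\left(B{\left(7 - 2 \right)} \right)}}{99523} = \frac{3 - \left(8 + \left(7 - 2\right)\right)}{99523} = \left(3 - \left(8 + 5\right)\right) \frac{1}{99523} = \left(3 - 13\right) \frac{1}{99523} = \left(-10\right) \frac{1}{99523} = - \frac{10}{99523}$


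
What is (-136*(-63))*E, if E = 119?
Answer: 1019592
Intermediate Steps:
(-136*(-63))*E = -136*(-63)*119 = 8568*119 = 1019592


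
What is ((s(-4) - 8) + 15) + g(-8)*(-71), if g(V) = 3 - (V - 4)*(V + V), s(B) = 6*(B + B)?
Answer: 13378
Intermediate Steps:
s(B) = 12*B (s(B) = 6*(2*B) = 12*B)
g(V) = 3 - 2*V*(-4 + V) (g(V) = 3 - (-4 + V)*2*V = 3 - 2*V*(-4 + V))
((s(-4) - 8) + 15) + g(-8)*(-71) = ((12*(-4) - 8) + 15) + (3 - 2*(-8)² + 8*(-8))*(-71) = ((-48 - 8) + 15) + (3 - 2*64 - 64)*(-71) = (-56 + 15) + (3 - 128 - 64)*(-71) = -41 - 189*(-71) = -41 + 13419 = 13378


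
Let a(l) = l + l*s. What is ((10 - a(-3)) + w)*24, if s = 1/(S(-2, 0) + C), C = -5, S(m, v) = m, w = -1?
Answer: 1944/7 ≈ 277.71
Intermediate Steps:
s = -1/7 (s = 1/(-2 - 5) = 1/(-7) = -1/7 ≈ -0.14286)
a(l) = 6*l/7 (a(l) = l + l*(-1/7) = l - l/7 = 6*l/7)
((10 - a(-3)) + w)*24 = ((10 - 6*(-3)/7) - 1)*24 = ((10 - 1*(-18/7)) - 1)*24 = ((10 + 18/7) - 1)*24 = (88/7 - 1)*24 = (81/7)*24 = 1944/7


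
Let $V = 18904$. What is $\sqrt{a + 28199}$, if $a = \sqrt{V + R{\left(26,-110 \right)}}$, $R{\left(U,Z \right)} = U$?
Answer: $\sqrt{28199 + \sqrt{18930}} \approx 168.33$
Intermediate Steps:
$a = \sqrt{18930}$ ($a = \sqrt{18904 + 26} = \sqrt{18930} \approx 137.59$)
$\sqrt{a + 28199} = \sqrt{\sqrt{18930} + 28199} = \sqrt{28199 + \sqrt{18930}}$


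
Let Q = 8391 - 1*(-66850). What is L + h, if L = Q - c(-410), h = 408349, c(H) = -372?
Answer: 483962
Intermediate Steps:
Q = 75241 (Q = 8391 + 66850 = 75241)
L = 75613 (L = 75241 - 1*(-372) = 75241 + 372 = 75613)
L + h = 75613 + 408349 = 483962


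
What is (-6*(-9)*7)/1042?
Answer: 189/521 ≈ 0.36276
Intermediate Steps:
(-6*(-9)*7)/1042 = (54*7)*(1/1042) = 378*(1/1042) = 189/521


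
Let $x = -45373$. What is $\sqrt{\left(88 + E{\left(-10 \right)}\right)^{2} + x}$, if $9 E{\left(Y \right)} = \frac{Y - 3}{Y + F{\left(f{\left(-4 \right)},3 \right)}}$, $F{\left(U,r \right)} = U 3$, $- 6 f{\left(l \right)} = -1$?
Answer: $\frac{i \sqrt{1099526417}}{171} \approx 193.91 i$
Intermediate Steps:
$f{\left(l \right)} = \frac{1}{6}$ ($f{\left(l \right)} = \left(- \frac{1}{6}\right) \left(-1\right) = \frac{1}{6}$)
$F{\left(U,r \right)} = 3 U$
$E{\left(Y \right)} = \frac{-3 + Y}{9 \left(\frac{1}{2} + Y\right)}$ ($E{\left(Y \right)} = \frac{\left(Y - 3\right) \frac{1}{Y + 3 \cdot \frac{1}{6}}}{9} = \frac{\left(-3 + Y\right) \frac{1}{Y + \frac{1}{2}}}{9} = \frac{\left(-3 + Y\right) \frac{1}{\frac{1}{2} + Y}}{9} = \frac{\frac{1}{\frac{1}{2} + Y} \left(-3 + Y\right)}{9} = \frac{-3 + Y}{9 \left(\frac{1}{2} + Y\right)}$)
$\sqrt{\left(88 + E{\left(-10 \right)}\right)^{2} + x} = \sqrt{\left(88 + \frac{2 \left(-3 - 10\right)}{9 \left(1 + 2 \left(-10\right)\right)}\right)^{2} - 45373} = \sqrt{\left(88 + \frac{2}{9} \frac{1}{1 - 20} \left(-13\right)\right)^{2} - 45373} = \sqrt{\left(88 + \frac{2}{9} \frac{1}{-19} \left(-13\right)\right)^{2} - 45373} = \sqrt{\left(88 + \frac{2}{9} \left(- \frac{1}{19}\right) \left(-13\right)\right)^{2} - 45373} = \sqrt{\left(88 + \frac{26}{171}\right)^{2} - 45373} = \sqrt{\left(\frac{15074}{171}\right)^{2} - 45373} = \sqrt{\frac{227225476}{29241} - 45373} = \sqrt{- \frac{1099526417}{29241}} = \frac{i \sqrt{1099526417}}{171}$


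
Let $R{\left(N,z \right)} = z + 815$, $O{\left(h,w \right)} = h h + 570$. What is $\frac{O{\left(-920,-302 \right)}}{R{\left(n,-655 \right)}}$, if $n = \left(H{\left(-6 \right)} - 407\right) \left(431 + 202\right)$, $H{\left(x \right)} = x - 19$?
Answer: $\frac{84697}{16} \approx 5293.6$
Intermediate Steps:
$H{\left(x \right)} = -19 + x$
$O{\left(h,w \right)} = 570 + h^{2}$ ($O{\left(h,w \right)} = h^{2} + 570 = 570 + h^{2}$)
$n = -273456$ ($n = \left(\left(-19 - 6\right) - 407\right) \left(431 + 202\right) = \left(-25 - 407\right) 633 = \left(-432\right) 633 = -273456$)
$R{\left(N,z \right)} = 815 + z$
$\frac{O{\left(-920,-302 \right)}}{R{\left(n,-655 \right)}} = \frac{570 + \left(-920\right)^{2}}{815 - 655} = \frac{570 + 846400}{160} = 846970 \cdot \frac{1}{160} = \frac{84697}{16}$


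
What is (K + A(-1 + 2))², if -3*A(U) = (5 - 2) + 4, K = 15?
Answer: 1444/9 ≈ 160.44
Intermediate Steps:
A(U) = -7/3 (A(U) = -((5 - 2) + 4)/3 = -(3 + 4)/3 = -⅓*7 = -7/3)
(K + A(-1 + 2))² = (15 - 7/3)² = (38/3)² = 1444/9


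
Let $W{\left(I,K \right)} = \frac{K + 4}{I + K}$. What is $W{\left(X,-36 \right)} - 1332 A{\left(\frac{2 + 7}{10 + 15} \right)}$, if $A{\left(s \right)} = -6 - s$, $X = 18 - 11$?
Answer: $\frac{6142652}{725} \approx 8472.6$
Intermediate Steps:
$X = 7$ ($X = 18 - 11 = 7$)
$W{\left(I,K \right)} = \frac{4 + K}{I + K}$
$W{\left(X,-36 \right)} - 1332 A{\left(\frac{2 + 7}{10 + 15} \right)} = \frac{4 - 36}{7 - 36} - 1332 \left(-6 - \frac{2 + 7}{10 + 15}\right) = \frac{1}{-29} \left(-32\right) - 1332 \left(-6 - \frac{9}{25}\right) = \left(- \frac{1}{29}\right) \left(-32\right) - 1332 \left(-6 - 9 \cdot \frac{1}{25}\right) = \frac{32}{29} - 1332 \left(-6 - \frac{9}{25}\right) = \frac{32}{29} - - \frac{211788}{25} = \frac{32}{29} + \frac{211788}{25} = \frac{6142652}{725}$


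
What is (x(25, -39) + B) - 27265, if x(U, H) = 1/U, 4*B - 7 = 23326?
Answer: -2143171/100 ≈ -21432.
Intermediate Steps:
B = 23333/4 (B = 7/4 + (1/4)*23326 = 7/4 + 11663/2 = 23333/4 ≈ 5833.3)
x(U, H) = 1/U
(x(25, -39) + B) - 27265 = (1/25 + 23333/4) - 27265 = 583329/100 - 27265 = -2143171/100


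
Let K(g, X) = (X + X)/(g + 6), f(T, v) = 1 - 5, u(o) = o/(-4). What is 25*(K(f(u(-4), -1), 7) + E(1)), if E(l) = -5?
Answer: 50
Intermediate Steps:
u(o) = -o/4 (u(o) = o*(-¼) = -o/4)
f(T, v) = -4
K(g, X) = 2*X/(6 + g) (K(g, X) = (2*X)/(6 + g) = 2*X/(6 + g))
25*(K(f(u(-4), -1), 7) + E(1)) = 25*(2*7/(6 - 4) - 5) = 25*(2*7/2 - 5) = 25*(2*7*(½) - 5) = 25*(7 - 5) = 25*2 = 50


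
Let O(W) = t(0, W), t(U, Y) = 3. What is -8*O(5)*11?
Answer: -264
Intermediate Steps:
O(W) = 3
-8*O(5)*11 = -8*3*11 = -24*11 = -264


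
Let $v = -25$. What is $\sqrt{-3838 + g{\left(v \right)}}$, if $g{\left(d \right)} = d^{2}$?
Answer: $3 i \sqrt{357} \approx 56.683 i$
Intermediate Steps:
$\sqrt{-3838 + g{\left(v \right)}} = \sqrt{-3838 + \left(-25\right)^{2}} = \sqrt{-3838 + 625} = \sqrt{-3213} = 3 i \sqrt{357}$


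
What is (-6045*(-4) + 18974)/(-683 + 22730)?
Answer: 43154/22047 ≈ 1.9574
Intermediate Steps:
(-6045*(-4) + 18974)/(-683 + 22730) = (24180 + 18974)/22047 = 43154*(1/22047) = 43154/22047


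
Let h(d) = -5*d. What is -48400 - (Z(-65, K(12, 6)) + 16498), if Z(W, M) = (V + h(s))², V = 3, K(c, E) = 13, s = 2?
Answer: -64947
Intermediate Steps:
Z(W, M) = 49 (Z(W, M) = (3 - 5*2)² = (3 - 10)² = (-7)² = 49)
-48400 - (Z(-65, K(12, 6)) + 16498) = -48400 - (49 + 16498) = -48400 - 1*16547 = -48400 - 16547 = -64947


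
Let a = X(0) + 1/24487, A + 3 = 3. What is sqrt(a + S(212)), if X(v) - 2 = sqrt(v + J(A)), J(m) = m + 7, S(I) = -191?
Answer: sqrt(-113326864454 + 599613169*sqrt(7))/24487 ≈ 13.651*I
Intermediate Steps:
A = 0 (A = -3 + 3 = 0)
J(m) = 7 + m
X(v) = 2 + sqrt(7 + v) (X(v) = 2 + sqrt(v + (7 + 0)) = 2 + sqrt(v + 7) = 2 + sqrt(7 + v))
a = 48975/24487 + sqrt(7) (a = (2 + sqrt(7 + 0)) + 1/24487 = (2 + sqrt(7)) + 1/24487 = 48975/24487 + sqrt(7) ≈ 4.6458)
sqrt(a + S(212)) = sqrt((48975/24487 + sqrt(7)) - 191) = sqrt(-4628042/24487 + sqrt(7))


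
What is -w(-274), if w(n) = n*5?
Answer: 1370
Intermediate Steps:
w(n) = 5*n
-w(-274) = -5*(-274) = -1*(-1370) = 1370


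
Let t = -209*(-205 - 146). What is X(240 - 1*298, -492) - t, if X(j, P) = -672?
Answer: -74031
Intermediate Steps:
t = 73359 (t = -209*(-351) = 73359)
X(240 - 1*298, -492) - t = -672 - 1*73359 = -672 - 73359 = -74031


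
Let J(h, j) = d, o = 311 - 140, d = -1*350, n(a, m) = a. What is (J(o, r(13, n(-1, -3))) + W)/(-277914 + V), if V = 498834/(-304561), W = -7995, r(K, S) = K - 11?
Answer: 2541561545/84642264588 ≈ 0.030027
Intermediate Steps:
r(K, S) = -11 + K
V = -498834/304561 (V = 498834*(-1/304561) = -498834/304561 ≈ -1.6379)
d = -350
o = 171
J(h, j) = -350
(J(o, r(13, n(-1, -3))) + W)/(-277914 + V) = (-350 - 7995)/(-277914 - 498834/304561) = -8345/(-84642264588/304561) = -8345*(-304561/84642264588) = 2541561545/84642264588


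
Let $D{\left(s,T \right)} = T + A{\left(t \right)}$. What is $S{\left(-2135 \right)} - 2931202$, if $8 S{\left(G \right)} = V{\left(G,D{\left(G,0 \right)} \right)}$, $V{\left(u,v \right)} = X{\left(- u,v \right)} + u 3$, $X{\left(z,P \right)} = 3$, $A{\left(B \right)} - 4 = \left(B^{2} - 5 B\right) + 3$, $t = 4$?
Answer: $- \frac{11728009}{4} \approx -2.932 \cdot 10^{6}$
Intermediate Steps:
$A{\left(B \right)} = 7 + B^{2} - 5 B$ ($A{\left(B \right)} = 4 + \left(\left(B^{2} - 5 B\right) + 3\right) = 4 + \left(3 + B^{2} - 5 B\right) = 7 + B^{2} - 5 B$)
$D{\left(s,T \right)} = 3 + T$ ($D{\left(s,T \right)} = T + \left(7 + 4^{2} - 20\right) = T + \left(7 + 16 - 20\right) = T + 3 = 3 + T$)
$V{\left(u,v \right)} = 3 + 3 u$ ($V{\left(u,v \right)} = 3 + u 3 = 3 + 3 u$)
$S{\left(G \right)} = \frac{3}{8} + \frac{3 G}{8}$ ($S{\left(G \right)} = \frac{3 + 3 G}{8} = \frac{3}{8} + \frac{3 G}{8}$)
$S{\left(-2135 \right)} - 2931202 = \left(\frac{3}{8} + \frac{3}{8} \left(-2135\right)\right) - 2931202 = \left(\frac{3}{8} - \frac{6405}{8}\right) - 2931202 = - \frac{3201}{4} - 2931202 = - \frac{11728009}{4}$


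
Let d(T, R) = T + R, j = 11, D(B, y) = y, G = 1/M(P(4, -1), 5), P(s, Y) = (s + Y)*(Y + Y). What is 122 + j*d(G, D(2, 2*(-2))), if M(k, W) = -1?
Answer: 67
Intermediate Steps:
P(s, Y) = 2*Y*(Y + s) (P(s, Y) = (Y + s)*(2*Y) = 2*Y*(Y + s))
G = -1 (G = 1/(-1) = -1)
d(T, R) = R + T
122 + j*d(G, D(2, 2*(-2))) = 122 + 11*(2*(-2) - 1) = 122 + 11*(-4 - 1) = 122 + 11*(-5) = 122 - 55 = 67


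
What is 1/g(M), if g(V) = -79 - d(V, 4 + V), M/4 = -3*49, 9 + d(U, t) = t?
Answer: 1/514 ≈ 0.0019455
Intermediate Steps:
d(U, t) = -9 + t
M = -588 (M = 4*(-3*49) = 4*(-147) = -588)
g(V) = -74 - V (g(V) = -79 - (-9 + (4 + V)) = -79 - (-5 + V) = -79 + (5 - V) = -74 - V)
1/g(M) = 1/(-74 - 1*(-588)) = 1/(-74 + 588) = 1/514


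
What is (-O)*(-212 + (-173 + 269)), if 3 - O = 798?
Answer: -92220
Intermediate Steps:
O = -795 (O = 3 - 1*798 = 3 - 798 = -795)
(-O)*(-212 + (-173 + 269)) = (-1*(-795))*(-212 + (-173 + 269)) = 795*(-212 + 96) = 795*(-116) = -92220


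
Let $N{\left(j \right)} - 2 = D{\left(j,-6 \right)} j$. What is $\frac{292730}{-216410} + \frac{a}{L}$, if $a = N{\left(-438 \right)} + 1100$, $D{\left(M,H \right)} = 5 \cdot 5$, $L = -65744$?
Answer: $- \frac{213925443}{177845738} \approx -1.2029$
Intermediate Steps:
$D{\left(M,H \right)} = 25$
$N{\left(j \right)} = 2 + 25 j$
$a = -9848$ ($a = \left(2 + 25 \left(-438\right)\right) + 1100 = \left(2 - 10950\right) + 1100 = -10948 + 1100 = -9848$)
$\frac{292730}{-216410} + \frac{a}{L} = \frac{292730}{-216410} - \frac{9848}{-65744} = 292730 \left(- \frac{1}{216410}\right) - - \frac{1231}{8218} = - \frac{29273}{21641} + \frac{1231}{8218} = - \frac{213925443}{177845738}$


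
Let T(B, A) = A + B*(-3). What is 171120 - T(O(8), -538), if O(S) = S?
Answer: 171682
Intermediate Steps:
T(B, A) = A - 3*B
171120 - T(O(8), -538) = 171120 - (-538 - 3*8) = 171120 - (-538 - 24) = 171120 - 1*(-562) = 171120 + 562 = 171682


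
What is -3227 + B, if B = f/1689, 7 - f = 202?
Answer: -1816866/563 ≈ -3227.1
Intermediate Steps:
f = -195 (f = 7 - 1*202 = 7 - 202 = -195)
B = -65/563 (B = -195/1689 = -195*1/1689 = -65/563 ≈ -0.11545)
-3227 + B = -3227 - 65/563 = -1816866/563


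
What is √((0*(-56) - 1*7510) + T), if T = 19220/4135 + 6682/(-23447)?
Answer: 8*I*√44095387177563706/19390669 ≈ 86.635*I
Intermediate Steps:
T = 84604254/19390669 (T = 19220*(1/4135) + 6682*(-1/23447) = 3844/827 - 6682/23447 = 84604254/19390669 ≈ 4.3631)
√((0*(-56) - 1*7510) + T) = √((0*(-56) - 1*7510) + 84604254/19390669) = √((0 - 7510) + 84604254/19390669) = √(-7510 + 84604254/19390669) = √(-145539319936/19390669) = 8*I*√44095387177563706/19390669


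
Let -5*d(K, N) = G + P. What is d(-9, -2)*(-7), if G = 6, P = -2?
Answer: 28/5 ≈ 5.6000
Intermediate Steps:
d(K, N) = -⅘ (d(K, N) = -(6 - 2)/5 = -⅕*4 = -⅘)
d(-9, -2)*(-7) = -⅘*(-7) = 28/5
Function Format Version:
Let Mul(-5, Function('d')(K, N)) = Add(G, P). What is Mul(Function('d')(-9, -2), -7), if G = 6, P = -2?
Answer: Rational(28, 5) ≈ 5.6000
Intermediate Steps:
Function('d')(K, N) = Rational(-4, 5) (Function('d')(K, N) = Mul(Rational(-1, 5), Add(6, -2)) = Mul(Rational(-1, 5), 4) = Rational(-4, 5))
Mul(Function('d')(-9, -2), -7) = Mul(Rational(-4, 5), -7) = Rational(28, 5)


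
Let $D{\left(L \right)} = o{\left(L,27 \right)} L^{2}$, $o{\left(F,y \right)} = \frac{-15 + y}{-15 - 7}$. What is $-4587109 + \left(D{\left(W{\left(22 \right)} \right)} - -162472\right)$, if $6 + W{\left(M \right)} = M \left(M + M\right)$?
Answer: $- \frac{54223671}{11} \approx -4.9294 \cdot 10^{6}$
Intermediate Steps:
$o{\left(F,y \right)} = \frac{15}{22} - \frac{y}{22}$ ($o{\left(F,y \right)} = \frac{-15 + y}{-22} = \left(-15 + y\right) \left(- \frac{1}{22}\right) = \frac{15}{22} - \frac{y}{22}$)
$W{\left(M \right)} = -6 + 2 M^{2}$ ($W{\left(M \right)} = -6 + M \left(M + M\right) = -6 + M 2 M = -6 + 2 M^{2}$)
$D{\left(L \right)} = - \frac{6 L^{2}}{11}$ ($D{\left(L \right)} = \left(\frac{15}{22} - \frac{27}{22}\right) L^{2} = - \frac{6 L^{2}}{11}$)
$-4587109 + \left(D{\left(W{\left(22 \right)} \right)} - -162472\right) = -4587109 - \left(-162472 + \frac{6 \left(-6 + 2 \cdot 22^{2}\right)^{2}}{11}\right) = -4587109 + \left(- \frac{6 \left(-6 + 2 \cdot 484\right)^{2}}{11} + 162472\right) = -4587109 + \left(- \frac{6 \left(-6 + 968\right)^{2}}{11} + 162472\right) = -4587109 + \left(- \frac{6 \cdot 962^{2}}{11} + 162472\right) = -4587109 + \left(\left(- \frac{6}{11}\right) 925444 + 162472\right) = -4587109 + \left(- \frac{5552664}{11} + 162472\right) = -4587109 - \frac{3765472}{11} = - \frac{54223671}{11}$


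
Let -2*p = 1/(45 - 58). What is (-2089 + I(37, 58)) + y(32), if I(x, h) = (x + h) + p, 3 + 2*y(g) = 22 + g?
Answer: -25590/13 ≈ -1968.5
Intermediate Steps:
y(g) = 19/2 + g/2 (y(g) = -3/2 + (22 + g)/2 = -3/2 + (11 + g/2) = 19/2 + g/2)
p = 1/26 (p = -1/(2*(45 - 58)) = -1/2/(-13) = -1/2*(-1/13) = 1/26 ≈ 0.038462)
I(x, h) = 1/26 + h + x (I(x, h) = (x + h) + 1/26 = (h + x) + 1/26 = 1/26 + h + x)
(-2089 + I(37, 58)) + y(32) = (-2089 + (1/26 + 58 + 37)) + (19/2 + (1/2)*32) = (-2089 + 2471/26) + (19/2 + 16) = -51843/26 + 51/2 = -25590/13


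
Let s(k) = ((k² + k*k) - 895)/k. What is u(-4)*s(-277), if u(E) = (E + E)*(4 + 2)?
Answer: 7323024/277 ≈ 26437.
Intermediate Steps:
s(k) = (-895 + 2*k²)/k (s(k) = ((k² + k²) - 895)/k = (2*k² - 895)/k = (-895 + 2*k²)/k)
u(E) = 12*E (u(E) = (2*E)*6 = 12*E)
u(-4)*s(-277) = (12*(-4))*(-895/(-277) + 2*(-277)) = -48*(-895*(-1/277) - 554) = -48*(895/277 - 554) = -48*(-152563/277) = 7323024/277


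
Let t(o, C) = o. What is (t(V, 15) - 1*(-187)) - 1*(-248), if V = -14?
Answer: 421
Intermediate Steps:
(t(V, 15) - 1*(-187)) - 1*(-248) = (-14 - 1*(-187)) - 1*(-248) = (-14 + 187) + 248 = 173 + 248 = 421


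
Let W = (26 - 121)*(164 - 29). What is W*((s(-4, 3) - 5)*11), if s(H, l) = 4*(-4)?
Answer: 2962575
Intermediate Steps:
s(H, l) = -16
W = -12825 (W = -95*135 = -12825)
W*((s(-4, 3) - 5)*11) = -12825*(-16 - 5)*11 = -(-269325)*11 = -12825*(-231) = 2962575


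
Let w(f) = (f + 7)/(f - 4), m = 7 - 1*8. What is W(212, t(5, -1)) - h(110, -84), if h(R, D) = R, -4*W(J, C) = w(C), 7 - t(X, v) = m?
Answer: -1775/16 ≈ -110.94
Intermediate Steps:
m = -1 (m = 7 - 8 = -1)
t(X, v) = 8 (t(X, v) = 7 - 1*(-1) = 7 + 1 = 8)
w(f) = (7 + f)/(-4 + f)
W(J, C) = -(7 + C)/(4*(-4 + C))
W(212, t(5, -1)) - h(110, -84) = (-7 - 1*8)/(4*(-4 + 8)) - 1*110 = (1/4)*(-7 - 8)/4 - 110 = (1/4)*(1/4)*(-15) - 110 = -15/16 - 110 = -1775/16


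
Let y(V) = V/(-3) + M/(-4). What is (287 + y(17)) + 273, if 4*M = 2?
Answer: 13301/24 ≈ 554.21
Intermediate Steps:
M = ½ (M = (¼)*2 = ½ ≈ 0.50000)
y(V) = -⅛ - V/3 (y(V) = V/(-3) + (½)/(-4) = V*(-⅓) + (½)*(-¼) = -V/3 - ⅛ = -⅛ - V/3)
(287 + y(17)) + 273 = (287 + (-⅛ - ⅓*17)) + 273 = (287 + (-⅛ - 17/3)) + 273 = (287 - 139/24) + 273 = 6749/24 + 273 = 13301/24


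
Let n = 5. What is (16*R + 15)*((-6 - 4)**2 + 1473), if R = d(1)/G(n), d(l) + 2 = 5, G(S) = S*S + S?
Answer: 130559/5 ≈ 26112.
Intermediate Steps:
G(S) = S + S**2 (G(S) = S**2 + S = S + S**2)
d(l) = 3 (d(l) = -2 + 5 = 3)
R = 1/10 (R = 3/((5*(1 + 5))) = 3/((5*6)) = 3/30 = 3*(1/30) = 1/10 ≈ 0.10000)
(16*R + 15)*((-6 - 4)**2 + 1473) = (16*(1/10) + 15)*((-6 - 4)**2 + 1473) = (8/5 + 15)*((-10)**2 + 1473) = 83*(100 + 1473)/5 = (83/5)*1573 = 130559/5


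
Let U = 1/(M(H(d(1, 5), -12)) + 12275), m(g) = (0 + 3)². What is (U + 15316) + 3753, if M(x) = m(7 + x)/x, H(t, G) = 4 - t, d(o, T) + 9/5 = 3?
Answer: 3277865769/171895 ≈ 19069.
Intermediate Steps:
m(g) = 9 (m(g) = 3² = 9)
d(o, T) = 6/5 (d(o, T) = -9/5 + 3 = 6/5)
M(x) = 9/x
U = 14/171895 (U = 1/(9/(4 - 1*6/5) + 12275) = 1/(9/(4 - 6/5) + 12275) = 1/(9/(14/5) + 12275) = 1/(9*(5/14) + 12275) = 1/(45/14 + 12275) = 1/(171895/14) = 14/171895 ≈ 8.1445e-5)
(U + 15316) + 3753 = (14/171895 + 15316) + 3753 = 2632743834/171895 + 3753 = 3277865769/171895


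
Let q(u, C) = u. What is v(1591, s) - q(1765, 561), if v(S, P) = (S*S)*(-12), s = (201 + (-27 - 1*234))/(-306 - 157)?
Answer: -30377137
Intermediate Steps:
s = 60/463 (s = (201 + (-27 - 234))/(-463) = (201 - 261)*(-1/463) = -60*(-1/463) = 60/463 ≈ 0.12959)
v(S, P) = -12*S**2 (v(S, P) = S**2*(-12) = -12*S**2)
v(1591, s) - q(1765, 561) = -12*1591**2 - 1*1765 = -12*2531281 - 1765 = -30375372 - 1765 = -30377137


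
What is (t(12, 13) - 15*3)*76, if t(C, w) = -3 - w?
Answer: -4636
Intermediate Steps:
(t(12, 13) - 15*3)*76 = ((-3 - 1*13) - 15*3)*76 = ((-3 - 13) - 45)*76 = (-16 - 45)*76 = -61*76 = -4636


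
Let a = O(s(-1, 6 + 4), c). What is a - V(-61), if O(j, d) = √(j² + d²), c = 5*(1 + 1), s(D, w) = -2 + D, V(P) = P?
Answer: 61 + √109 ≈ 71.440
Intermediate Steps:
c = 10 (c = 5*2 = 10)
O(j, d) = √(d² + j²)
a = √109 (a = √(10² + (-2 - 1)²) = √(100 + (-3)²) = √(100 + 9) = √109 ≈ 10.440)
a - V(-61) = √109 - 1*(-61) = √109 + 61 = 61 + √109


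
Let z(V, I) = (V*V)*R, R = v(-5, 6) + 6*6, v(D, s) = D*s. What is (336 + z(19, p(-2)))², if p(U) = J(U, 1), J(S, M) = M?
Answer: 6260004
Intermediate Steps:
R = 6 (R = -5*6 + 6*6 = -30 + 36 = 6)
p(U) = 1
z(V, I) = 6*V² (z(V, I) = (V*V)*6 = V²*6 = 6*V²)
(336 + z(19, p(-2)))² = (336 + 6*19²)² = (336 + 6*361)² = (336 + 2166)² = 2502² = 6260004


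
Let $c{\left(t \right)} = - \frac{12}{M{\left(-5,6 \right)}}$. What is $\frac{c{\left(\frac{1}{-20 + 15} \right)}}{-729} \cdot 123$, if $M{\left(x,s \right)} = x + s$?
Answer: $\frac{164}{81} \approx 2.0247$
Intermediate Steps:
$M{\left(x,s \right)} = s + x$
$c{\left(t \right)} = -12$ ($c{\left(t \right)} = - \frac{12}{6 - 5} = - \frac{12}{1} = \left(-12\right) 1 = -12$)
$\frac{c{\left(\frac{1}{-20 + 15} \right)}}{-729} \cdot 123 = - \frac{12}{-729} \cdot 123 = \left(-12\right) \left(- \frac{1}{729}\right) 123 = \frac{4}{243} \cdot 123 = \frac{164}{81}$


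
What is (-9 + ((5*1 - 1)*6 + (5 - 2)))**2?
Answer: 324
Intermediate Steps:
(-9 + ((5*1 - 1)*6 + (5 - 2)))**2 = (-9 + ((5 - 1)*6 + 3))**2 = (-9 + (4*6 + 3))**2 = (-9 + (24 + 3))**2 = (-9 + 27)**2 = 18**2 = 324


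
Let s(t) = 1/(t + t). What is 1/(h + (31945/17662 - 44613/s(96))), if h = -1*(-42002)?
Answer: -17662/150545451483 ≈ -1.1732e-7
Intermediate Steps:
s(t) = 1/(2*t)
h = 42002
1/(h + (31945/17662 - 44613/s(96))) = 1/(42002 + (31945/17662 - 44613/((½)/96))) = 1/(42002 + (31945*(1/17662) - 44613/((½)*(1/96)))) = 1/(42002 + (31945/17662 - 44613/1/192)) = 1/(42002 + (31945/17662 - 44613*192)) = 1/(42002 + (31945/17662 - 8565696)) = 1/(42002 - 151287290807/17662) = 1/(-150545451483/17662) = -17662/150545451483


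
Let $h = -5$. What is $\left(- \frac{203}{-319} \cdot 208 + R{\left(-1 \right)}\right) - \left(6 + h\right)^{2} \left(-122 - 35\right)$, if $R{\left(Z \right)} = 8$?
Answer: $\frac{3271}{11} \approx 297.36$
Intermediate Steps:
$\left(- \frac{203}{-319} \cdot 208 + R{\left(-1 \right)}\right) - \left(6 + h\right)^{2} \left(-122 - 35\right) = \left(- \frac{203}{-319} \cdot 208 + 8\right) - \left(6 - 5\right)^{2} \left(-122 - 35\right) = \left(\left(-203\right) \left(- \frac{1}{319}\right) 208 + 8\right) - 1^{2} \left(-157\right) = \left(\frac{7}{11} \cdot 208 + 8\right) - 1 \left(-157\right) = \left(\frac{1456}{11} + 8\right) - -157 = \frac{1544}{11} + 157 = \frac{3271}{11}$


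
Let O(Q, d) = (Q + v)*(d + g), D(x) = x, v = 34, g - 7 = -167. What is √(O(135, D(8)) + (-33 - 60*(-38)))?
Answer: I*√23441 ≈ 153.1*I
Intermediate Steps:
g = -160 (g = 7 - 167 = -160)
O(Q, d) = (-160 + d)*(34 + Q) (O(Q, d) = (Q + 34)*(d - 160) = (34 + Q)*(-160 + d) = (-160 + d)*(34 + Q))
√(O(135, D(8)) + (-33 - 60*(-38))) = √((-5440 - 160*135 + 34*8 + 135*8) + (-33 - 60*(-38))) = √((-5440 - 21600 + 272 + 1080) + (-33 + 2280)) = √(-25688 + 2247) = √(-23441) = I*√23441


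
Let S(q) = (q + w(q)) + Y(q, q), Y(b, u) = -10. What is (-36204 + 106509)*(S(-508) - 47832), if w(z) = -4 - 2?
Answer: -3399668580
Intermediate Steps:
w(z) = -6
S(q) = -16 + q (S(q) = (q - 6) - 10 = (-6 + q) - 10 = -16 + q)
(-36204 + 106509)*(S(-508) - 47832) = (-36204 + 106509)*((-16 - 508) - 47832) = 70305*(-524 - 47832) = 70305*(-48356) = -3399668580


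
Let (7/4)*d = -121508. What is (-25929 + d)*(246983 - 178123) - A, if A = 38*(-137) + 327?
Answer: -45966425947/7 ≈ -6.5666e+9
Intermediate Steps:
d = -486032/7 (d = (4/7)*(-121508) = -486032/7 ≈ -69433.)
A = -4879 (A = -5206 + 327 = -4879)
(-25929 + d)*(246983 - 178123) - A = (-25929 - 486032/7)*(246983 - 178123) - 1*(-4879) = -667535/7*68860 + 4879 = -45966460100/7 + 4879 = -45966425947/7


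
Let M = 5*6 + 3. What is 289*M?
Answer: 9537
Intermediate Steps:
M = 33 (M = 30 + 3 = 33)
289*M = 289*33 = 9537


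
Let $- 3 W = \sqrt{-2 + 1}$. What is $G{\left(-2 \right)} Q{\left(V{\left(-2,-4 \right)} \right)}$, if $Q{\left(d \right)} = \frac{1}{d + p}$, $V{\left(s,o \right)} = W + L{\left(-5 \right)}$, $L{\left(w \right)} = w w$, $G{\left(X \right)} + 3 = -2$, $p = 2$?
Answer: $- \frac{1215}{6562} - \frac{15 i}{6562} \approx -0.18516 - 0.0022859 i$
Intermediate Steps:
$W = - \frac{i}{3}$ ($W = - \frac{\sqrt{-2 + 1}}{3} = - \frac{\sqrt{-1}}{3} = - \frac{i}{3} \approx - 0.33333 i$)
$G{\left(X \right)} = -5$ ($G{\left(X \right)} = -3 - 2 = -5$)
$L{\left(w \right)} = w^{2}$
$V{\left(s,o \right)} = 25 - \frac{i}{3}$ ($V{\left(s,o \right)} = - \frac{i}{3} + \left(-5\right)^{2} = - \frac{i}{3} + 25 = 25 - \frac{i}{3}$)
$Q{\left(d \right)} = \frac{1}{2 + d}$ ($Q{\left(d \right)} = \frac{1}{d + 2} = \frac{1}{2 + d}$)
$G{\left(-2 \right)} Q{\left(V{\left(-2,-4 \right)} \right)} = - \frac{5}{2 + \left(25 - \frac{i}{3}\right)} = - \frac{5}{27 - \frac{i}{3}} = - 5 \frac{9 \left(27 + \frac{i}{3}\right)}{6562} = - \frac{45 \left(27 + \frac{i}{3}\right)}{6562}$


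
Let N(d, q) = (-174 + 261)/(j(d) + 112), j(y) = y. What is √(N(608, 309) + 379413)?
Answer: √1365887235/60 ≈ 615.96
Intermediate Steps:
N(d, q) = 87/(112 + d) (N(d, q) = (-174 + 261)/(d + 112) = 87/(112 + d))
√(N(608, 309) + 379413) = √(87/(112 + 608) + 379413) = √(87/720 + 379413) = √(87*(1/720) + 379413) = √(29/240 + 379413) = √(91059149/240) = √1365887235/60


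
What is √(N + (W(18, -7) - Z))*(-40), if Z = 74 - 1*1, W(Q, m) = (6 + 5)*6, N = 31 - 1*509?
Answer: -40*I*√485 ≈ -880.91*I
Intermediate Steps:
N = -478 (N = 31 - 509 = -478)
W(Q, m) = 66 (W(Q, m) = 11*6 = 66)
Z = 73 (Z = 74 - 1 = 73)
√(N + (W(18, -7) - Z))*(-40) = √(-478 + (66 - 1*73))*(-40) = √(-478 + (66 - 73))*(-40) = √(-478 - 7)*(-40) = √(-485)*(-40) = (I*√485)*(-40) = -40*I*√485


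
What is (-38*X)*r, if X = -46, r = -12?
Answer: -20976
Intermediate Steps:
(-38*X)*r = -38*(-46)*(-12) = 1748*(-12) = -20976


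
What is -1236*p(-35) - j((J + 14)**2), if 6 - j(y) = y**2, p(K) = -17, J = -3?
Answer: 35647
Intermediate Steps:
j(y) = 6 - y**2
-1236*p(-35) - j((J + 14)**2) = -1236*(-17) - (6 - ((-3 + 14)**2)**2) = 21012 - (6 - (11**2)**2) = 21012 - (6 - 1*121**2) = 21012 - (6 - 1*14641) = 21012 - (6 - 14641) = 21012 - 1*(-14635) = 21012 + 14635 = 35647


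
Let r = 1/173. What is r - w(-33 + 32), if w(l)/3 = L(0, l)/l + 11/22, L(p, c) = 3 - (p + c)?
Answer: 3635/346 ≈ 10.506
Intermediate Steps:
r = 1/173 ≈ 0.0057803
L(p, c) = 3 - c - p (L(p, c) = 3 - (c + p) = 3 + (-c - p) = 3 - c - p)
w(l) = 3/2 + 3*(3 - l)/l (w(l) = 3*((3 - l - 1*0)/l + 11/22) = 3*((3 - l + 0)/l + 11*(1/22)) = 3*((3 - l)/l + ½) = 3*(½ + (3 - l)/l) = 3/2 + 3*(3 - l)/l)
r - w(-33 + 32) = 1/173 - (-3/2 + 9/(-33 + 32)) = 1/173 - (-3/2 + 9/(-1)) = 1/173 - (-3/2 + 9*(-1)) = 1/173 - (-3/2 - 9) = 1/173 - 1*(-21/2) = 1/173 + 21/2 = 3635/346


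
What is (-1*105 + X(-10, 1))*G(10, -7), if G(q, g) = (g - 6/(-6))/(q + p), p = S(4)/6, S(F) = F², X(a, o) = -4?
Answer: 981/19 ≈ 51.632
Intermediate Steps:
p = 8/3 (p = 4²/6 = 16*(⅙) = 8/3 ≈ 2.6667)
G(q, g) = (1 + g)/(8/3 + q) (G(q, g) = (g - 6/(-6))/(q + 8/3) = (g - 6*(-⅙))/(8/3 + q) = (g + 1)/(8/3 + q) = (1 + g)/(8/3 + q))
(-1*105 + X(-10, 1))*G(10, -7) = (-1*105 - 4)*(3*(1 - 7)/(8 + 3*10)) = (-105 - 4)*(3*(-6)/(8 + 30)) = -327*(-6)/38 = -109*(-9/19) = 981/19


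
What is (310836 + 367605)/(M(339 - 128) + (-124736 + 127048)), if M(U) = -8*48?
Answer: 678441/1928 ≈ 351.89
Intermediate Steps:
M(U) = -384
(310836 + 367605)/(M(339 - 128) + (-124736 + 127048)) = (310836 + 367605)/(-384 + (-124736 + 127048)) = 678441/(-384 + 2312) = 678441/1928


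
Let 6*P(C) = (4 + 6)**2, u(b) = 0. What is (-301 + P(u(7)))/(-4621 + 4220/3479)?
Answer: 2967587/48216717 ≈ 0.061547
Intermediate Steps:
P(C) = 50/3 (P(C) = (4 + 6)**2/6 = (1/6)*10**2 = (1/6)*100 = 50/3)
(-301 + P(u(7)))/(-4621 + 4220/3479) = (-301 + 50/3)/(-4621 + 4220/3479) = -853/(3*(-4621 + 4220*(1/3479))) = -853/(3*(-4621 + 4220/3479)) = -853/(3*(-16072239/3479)) = -853/3*(-3479/16072239) = 2967587/48216717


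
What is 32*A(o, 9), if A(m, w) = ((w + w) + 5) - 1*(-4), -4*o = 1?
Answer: 864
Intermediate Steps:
o = -¼ (o = -¼*1 = -¼ ≈ -0.25000)
A(m, w) = 9 + 2*w (A(m, w) = (2*w + 5) + 4 = (5 + 2*w) + 4 = 9 + 2*w)
32*A(o, 9) = 32*(9 + 2*9) = 32*(9 + 18) = 32*27 = 864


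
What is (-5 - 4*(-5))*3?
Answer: 45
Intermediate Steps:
(-5 - 4*(-5))*3 = (-5 + 20)*3 = 15*3 = 45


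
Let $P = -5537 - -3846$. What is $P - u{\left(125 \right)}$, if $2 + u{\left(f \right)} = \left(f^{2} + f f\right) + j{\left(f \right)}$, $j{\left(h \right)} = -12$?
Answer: $-32927$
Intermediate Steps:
$P = -1691$ ($P = -5537 + 3846 = -1691$)
$u{\left(f \right)} = -14 + 2 f^{2}$ ($u{\left(f \right)} = -2 - \left(12 - f^{2} - f f\right) = -2 + \left(\left(f^{2} + f^{2}\right) - 12\right) = -2 + \left(2 f^{2} - 12\right) = -2 + \left(-12 + 2 f^{2}\right) = -14 + 2 f^{2}$)
$P - u{\left(125 \right)} = -1691 - \left(-14 + 2 \cdot 125^{2}\right) = -1691 - \left(-14 + 2 \cdot 15625\right) = -1691 - \left(-14 + 31250\right) = -1691 - 31236 = -32927$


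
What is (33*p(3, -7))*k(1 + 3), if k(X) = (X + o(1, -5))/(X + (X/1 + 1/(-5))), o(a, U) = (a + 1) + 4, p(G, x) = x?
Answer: -3850/13 ≈ -296.15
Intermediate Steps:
o(a, U) = 5 + a (o(a, U) = (1 + a) + 4 = 5 + a)
k(X) = (6 + X)/(-1/5 + 2*X) (k(X) = (X + (5 + 1))/(X + (X/1 + 1/(-5))) = (X + 6)/(X + (X*1 + 1*(-1/5))) = (6 + X)/(X + (X - 1/5)) = (6 + X)/(X + (-1/5 + X)) = (6 + X)/(-1/5 + 2*X))
(33*p(3, -7))*k(1 + 3) = (33*(-7))*(5*(6 + (1 + 3))/(-1 + 10*(1 + 3))) = -1155*(6 + 4)/(-1 + 10*4) = -1155*10/(-1 + 40) = -1155*10/39 = -231*50/39 = -3850/13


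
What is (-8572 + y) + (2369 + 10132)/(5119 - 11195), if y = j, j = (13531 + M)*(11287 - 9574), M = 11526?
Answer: 260745870743/6076 ≈ 4.2914e+7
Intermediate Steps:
j = 42922641 (j = (13531 + 11526)*(11287 - 9574) = 25057*1713 = 42922641)
y = 42922641
(-8572 + y) + (2369 + 10132)/(5119 - 11195) = (-8572 + 42922641) + (2369 + 10132)/(5119 - 11195) = 42914069 + 12501/(-6076) = 42914069 + 12501*(-1/6076) = 42914069 - 12501/6076 = 260745870743/6076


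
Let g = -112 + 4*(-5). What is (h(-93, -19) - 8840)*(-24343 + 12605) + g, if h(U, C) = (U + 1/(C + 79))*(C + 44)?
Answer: 786298483/6 ≈ 1.3105e+8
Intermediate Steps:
g = -132 (g = -112 - 20 = -132)
h(U, C) = (44 + C)*(U + 1/(79 + C)) (h(U, C) = (U + 1/(79 + C))*(44 + C) = (44 + C)*(U + 1/(79 + C)))
(h(-93, -19) - 8840)*(-24343 + 12605) + g = ((44 - 19 + 3476*(-93) - 93*(-19)² + 123*(-19)*(-93))/(79 - 19) - 8840)*(-24343 + 12605) - 132 = ((44 - 19 - 323268 - 93*361 + 217341)/60 - 8840)*(-11738) - 132 = ((44 - 19 - 323268 - 33573 + 217341)/60 - 8840)*(-11738) - 132 = ((1/60)*(-139475) - 8840)*(-11738) - 132 = (-27895/12 - 8840)*(-11738) - 132 = -133975/12*(-11738) - 132 = 786299275/6 - 132 = 786298483/6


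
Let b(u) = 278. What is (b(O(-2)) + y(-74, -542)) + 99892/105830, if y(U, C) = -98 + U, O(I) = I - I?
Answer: 5658936/52915 ≈ 106.94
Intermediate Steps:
O(I) = 0
(b(O(-2)) + y(-74, -542)) + 99892/105830 = (278 + (-98 - 74)) + 99892/105830 = (278 - 172) + 99892*(1/105830) = 106 + 49946/52915 = 5658936/52915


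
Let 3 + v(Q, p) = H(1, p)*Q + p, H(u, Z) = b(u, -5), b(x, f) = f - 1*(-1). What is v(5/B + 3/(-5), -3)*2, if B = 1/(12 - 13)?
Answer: 164/5 ≈ 32.800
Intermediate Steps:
B = -1 (B = 1/(-1) = -1)
b(x, f) = 1 + f (b(x, f) = f + 1 = 1 + f)
H(u, Z) = -4 (H(u, Z) = 1 - 5 = -4)
v(Q, p) = -3 + p - 4*Q (v(Q, p) = -3 + (-4*Q + p) = -3 + (p - 4*Q) = -3 + p - 4*Q)
v(5/B + 3/(-5), -3)*2 = (-3 - 3 - 4*(5/(-1) + 3/(-5)))*2 = (-3 - 3 - 4*(5*(-1) + 3*(-⅕)))*2 = (-3 - 3 - 4*(-5 - ⅗))*2 = (-3 - 3 - 4*(-28/5))*2 = (-3 - 3 + 112/5)*2 = (82/5)*2 = 164/5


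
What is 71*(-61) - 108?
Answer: -4439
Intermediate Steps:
71*(-61) - 108 = -4331 - 108 = -4439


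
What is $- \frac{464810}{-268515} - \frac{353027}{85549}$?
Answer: $- \frac{11005802843}{4594237947} \approx -2.3956$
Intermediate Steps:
$- \frac{464810}{-268515} - \frac{353027}{85549} = \left(-464810\right) \left(- \frac{1}{268515}\right) - \frac{353027}{85549} = \frac{92962}{53703} - \frac{353027}{85549} = - \frac{11005802843}{4594237947}$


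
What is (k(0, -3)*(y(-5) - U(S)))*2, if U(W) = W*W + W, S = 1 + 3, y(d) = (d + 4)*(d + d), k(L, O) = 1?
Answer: -20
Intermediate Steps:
y(d) = 2*d*(4 + d) (y(d) = (4 + d)*(2*d) = 2*d*(4 + d))
S = 4
U(W) = W + W² (U(W) = W² + W = W + W²)
(k(0, -3)*(y(-5) - U(S)))*2 = (1*(2*(-5)*(4 - 5) - 4*(1 + 4)))*2 = (1*(2*(-5)*(-1) - 4*5))*2 = (1*(10 - 1*20))*2 = (1*(10 - 20))*2 = (1*(-10))*2 = -10*2 = -20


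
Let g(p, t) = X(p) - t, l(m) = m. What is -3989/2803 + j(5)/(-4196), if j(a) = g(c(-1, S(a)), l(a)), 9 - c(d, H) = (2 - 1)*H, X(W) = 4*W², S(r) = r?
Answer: -16903221/11761388 ≈ -1.4372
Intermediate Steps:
c(d, H) = 9 - H (c(d, H) = 9 - (2 - 1)*H = 9 - H)
g(p, t) = -t + 4*p² (g(p, t) = 4*p² - t = -t + 4*p²)
j(a) = -a + 4*(9 - a)²
-3989/2803 + j(5)/(-4196) = -3989/2803 + (-1*5 + 4*(-9 + 5)²)/(-4196) = -3989*1/2803 + (-5 + 4*(-4)²)*(-1/4196) = -3989/2803 + (-5 + 4*16)*(-1/4196) = -3989/2803 + (-5 + 64)*(-1/4196) = -3989/2803 + 59*(-1/4196) = -3989/2803 - 59/4196 = -16903221/11761388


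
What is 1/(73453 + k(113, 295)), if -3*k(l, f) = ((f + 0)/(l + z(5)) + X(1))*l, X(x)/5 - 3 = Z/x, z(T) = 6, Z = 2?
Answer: 119/8617737 ≈ 1.3809e-5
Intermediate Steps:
X(x) = 15 + 10/x (X(x) = 15 + 5*(2/x) = 15 + 10/x)
k(l, f) = -l*(25 + f/(6 + l))/3 (k(l, f) = -((f + 0)/(l + 6) + (15 + 10/1))*l/3 = -(f/(6 + l) + (15 + 10*1))*l/3 = -(f/(6 + l) + (15 + 10))*l/3 = -(f/(6 + l) + 25)*l/3 = -(25 + f/(6 + l))*l/3 = -l*(25 + f/(6 + l))/3)
1/(73453 + k(113, 295)) = 1/(73453 - 1*113*(150 + 295 + 25*113)/(18 + 3*113)) = 1/(73453 - 1*113*(150 + 295 + 2825)/(18 + 339)) = 1/(73453 - 1*113*3270/357) = 1/(73453 - 1*113*1/357*3270) = 1/(73453 - 123170/119) = 1/(8617737/119) = 119/8617737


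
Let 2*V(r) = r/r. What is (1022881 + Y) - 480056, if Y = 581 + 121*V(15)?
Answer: 1086933/2 ≈ 5.4347e+5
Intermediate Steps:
V(r) = 1/2 (V(r) = (r/r)/2 = (1/2)*1 = 1/2)
Y = 1283/2 (Y = 581 + 121*(1/2) = 581 + 121/2 = 1283/2 ≈ 641.50)
(1022881 + Y) - 480056 = (1022881 + 1283/2) - 480056 = 2047045/2 - 480056 = 1086933/2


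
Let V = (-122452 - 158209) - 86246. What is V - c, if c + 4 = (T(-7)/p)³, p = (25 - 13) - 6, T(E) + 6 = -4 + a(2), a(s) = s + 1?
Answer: -79250705/216 ≈ -3.6690e+5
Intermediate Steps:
a(s) = 1 + s
T(E) = -7 (T(E) = -6 + (-4 + (1 + 2)) = -6 + (-4 + 3) = -6 - 1 = -7)
V = -366907 (V = -280661 - 86246 = -366907)
p = 6 (p = 12 - 6 = 6)
c = -1207/216 (c = -4 + (-7/6)³ = -4 - 343/216 = -1207/216 ≈ -5.5880)
V - c = -366907 - 1*(-1207/216) = -366907 + 1207/216 = -79250705/216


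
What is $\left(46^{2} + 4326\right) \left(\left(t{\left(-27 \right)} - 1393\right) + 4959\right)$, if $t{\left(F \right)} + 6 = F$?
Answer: $22759586$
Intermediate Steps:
$t{\left(F \right)} = -6 + F$
$\left(46^{2} + 4326\right) \left(\left(t{\left(-27 \right)} - 1393\right) + 4959\right) = \left(46^{2} + 4326\right) \left(\left(\left(-6 - 27\right) - 1393\right) + 4959\right) = \left(2116 + 4326\right) \left(\left(-33 - 1393\right) + 4959\right) = 6442 \left(-1426 + 4959\right) = 6442 \cdot 3533 = 22759586$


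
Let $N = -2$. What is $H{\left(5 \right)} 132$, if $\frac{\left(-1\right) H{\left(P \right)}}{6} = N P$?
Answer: $7920$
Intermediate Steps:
$H{\left(P \right)} = 12 P$ ($H{\left(P \right)} = - 6 \left(- 2 P\right) = 12 P$)
$H{\left(5 \right)} 132 = 12 \cdot 5 \cdot 132 = 60 \cdot 132 = 7920$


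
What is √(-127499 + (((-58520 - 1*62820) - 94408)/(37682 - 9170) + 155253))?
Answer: 5*√19338154/132 ≈ 166.57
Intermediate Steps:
√(-127499 + (((-58520 - 1*62820) - 94408)/(37682 - 9170) + 155253)) = √(-127499 + (((-58520 - 62820) - 94408)/28512 + 155253)) = √(-127499 + ((-121340 - 94408)*(1/28512) + 155253)) = √(-127499 + (-215748*1/28512 + 155253)) = √(-127499 + (-5993/792 + 155253)) = √(-127499 + 122954383/792) = √(21975175/792) = 5*√19338154/132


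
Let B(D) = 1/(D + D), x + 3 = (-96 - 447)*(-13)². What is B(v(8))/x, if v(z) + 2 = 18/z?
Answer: -1/45885 ≈ -2.1794e-5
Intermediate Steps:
v(z) = -2 + 18/z
x = -91770 (x = -3 + (-96 - 447)*(-13)² = -3 - 543*169 = -3 - 91767 = -91770)
B(D) = 1/(2*D)
B(v(8))/x = (1/(2*(-2 + 18/8)))/(-91770) = (1/(2*(-2 + 18*(⅛))))*(-1/91770) = (1/(2*(-2 + 9/4)))*(-1/91770) = (1/(2*(¼)))*(-1/91770) = ((½)*4)*(-1/91770) = 2*(-1/91770) = -1/45885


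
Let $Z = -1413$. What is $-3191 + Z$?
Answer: $-4604$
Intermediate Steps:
$-3191 + Z = -3191 - 1413 = -4604$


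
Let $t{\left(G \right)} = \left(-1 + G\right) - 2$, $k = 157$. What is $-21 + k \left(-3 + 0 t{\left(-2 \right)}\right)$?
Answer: $-492$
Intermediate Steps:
$t{\left(G \right)} = -3 + G$
$-21 + k \left(-3 + 0 t{\left(-2 \right)}\right) = -21 + 157 \left(-3 + 0 \left(-3 - 2\right)\right) = -21 + 157 \left(-3 + 0 \left(-5\right)\right) = -21 + 157 \left(-3 + 0\right) = -21 + 157 \left(-3\right) = -21 - 471 = -492$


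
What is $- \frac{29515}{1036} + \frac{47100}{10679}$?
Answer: $- \frac{266395085}{11063444} \approx -24.079$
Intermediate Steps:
$- \frac{29515}{1036} + \frac{47100}{10679} = - \frac{266395085}{11063444}$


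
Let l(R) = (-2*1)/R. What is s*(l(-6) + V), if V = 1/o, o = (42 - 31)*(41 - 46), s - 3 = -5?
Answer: -104/165 ≈ -0.63030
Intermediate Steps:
s = -2 (s = 3 - 5 = -2)
o = -55 (o = 11*(-5) = -55)
l(R) = -2/R
V = -1/55 (V = 1/(-55) = -1/55 ≈ -0.018182)
s*(l(-6) + V) = -2*(-2/(-6) - 1/55) = -2*(-2*(-⅙) - 1/55) = -2*(⅓ - 1/55) = -2*52/165 = -104/165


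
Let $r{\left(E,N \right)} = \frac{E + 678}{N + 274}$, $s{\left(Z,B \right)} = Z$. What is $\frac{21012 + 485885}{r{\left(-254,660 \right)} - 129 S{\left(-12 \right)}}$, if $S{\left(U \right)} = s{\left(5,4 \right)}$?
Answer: $- \frac{236720899}{301003} \approx -786.44$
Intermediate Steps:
$S{\left(U \right)} = 5$
$r{\left(E,N \right)} = \frac{678 + E}{274 + N}$
$\frac{21012 + 485885}{r{\left(-254,660 \right)} - 129 S{\left(-12 \right)}} = \frac{21012 + 485885}{\frac{678 - 254}{274 + 660} - 645} = \frac{506897}{\frac{1}{934} \cdot 424 - 645} = \frac{506897}{\frac{212}{467} - 645} = \frac{506897}{- \frac{301003}{467}} = 506897 \left(- \frac{467}{301003}\right) = - \frac{236720899}{301003}$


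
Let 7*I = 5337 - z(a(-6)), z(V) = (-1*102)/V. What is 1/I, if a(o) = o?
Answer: 1/760 ≈ 0.0013158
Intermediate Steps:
z(V) = -102/V
I = 760 (I = (5337 - (-102)/(-6))/7 = (5337 - (-102)*(-1)/6)/7 = (5337 - 1*17)/7 = (5337 - 17)/7 = (1/7)*5320 = 760)
1/I = 1/760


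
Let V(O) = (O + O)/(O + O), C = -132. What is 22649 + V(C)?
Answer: 22650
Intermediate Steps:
V(O) = 1 (V(O) = (2*O)/((2*O)) = (2*O)*(1/(2*O)) = 1)
22649 + V(C) = 22649 + 1 = 22650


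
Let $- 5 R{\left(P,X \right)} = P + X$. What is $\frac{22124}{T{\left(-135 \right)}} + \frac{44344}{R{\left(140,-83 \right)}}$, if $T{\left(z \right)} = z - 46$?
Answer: $- \frac{41392388}{10317} \approx -4012.1$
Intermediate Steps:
$R{\left(P,X \right)} = - \frac{P}{5} - \frac{X}{5}$ ($R{\left(P,X \right)} = - \frac{P + X}{5} = - \frac{P}{5} - \frac{X}{5}$)
$T{\left(z \right)} = -46 + z$
$\frac{22124}{T{\left(-135 \right)}} + \frac{44344}{R{\left(140,-83 \right)}} = \frac{22124}{-46 - 135} + \frac{44344}{\left(- \frac{1}{5}\right) 140 - - \frac{83}{5}} = \frac{22124}{-181} + \frac{44344}{-28 + \frac{83}{5}} = 22124 \left(- \frac{1}{181}\right) + \frac{44344}{- \frac{57}{5}} = - \frac{22124}{181} + 44344 \left(- \frac{5}{57}\right) = - \frac{22124}{181} - \frac{221720}{57} = - \frac{41392388}{10317}$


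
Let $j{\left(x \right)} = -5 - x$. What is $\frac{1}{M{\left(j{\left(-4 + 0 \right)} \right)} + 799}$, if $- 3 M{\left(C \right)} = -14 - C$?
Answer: $\frac{3}{2410} \approx 0.0012448$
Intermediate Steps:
$M{\left(C \right)} = \frac{14}{3} + \frac{C}{3}$ ($M{\left(C \right)} = - \frac{-14 - C}{3} = \frac{14}{3} + \frac{C}{3}$)
$\frac{1}{M{\left(j{\left(-4 + 0 \right)} \right)} + 799} = \frac{1}{\left(\frac{14}{3} + \frac{-5 - \left(-4 + 0\right)}{3}\right) + 799} = \frac{1}{\left(\frac{14}{3} + \frac{-5 - -4}{3}\right) + 799} = \frac{1}{\left(\frac{14}{3} + \frac{-5 + 4}{3}\right) + 799} = \frac{1}{\left(\frac{14}{3} + \frac{1}{3} \left(-1\right)\right) + 799} = \frac{1}{\left(\frac{14}{3} - \frac{1}{3}\right) + 799} = \frac{1}{\frac{13}{3} + 799} = \frac{1}{\frac{2410}{3}} = \frac{3}{2410}$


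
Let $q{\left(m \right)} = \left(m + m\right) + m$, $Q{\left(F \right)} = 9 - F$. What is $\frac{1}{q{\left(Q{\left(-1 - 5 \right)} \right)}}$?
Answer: $\frac{1}{45} \approx 0.022222$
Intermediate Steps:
$q{\left(m \right)} = 3 m$ ($q{\left(m \right)} = 2 m + m = 3 m$)
$\frac{1}{q{\left(Q{\left(-1 - 5 \right)} \right)}} = \frac{1}{3 \left(9 - \left(-1 - 5\right)\right)} = \frac{1}{3 \left(9 - -6\right)} = \frac{1}{3 \left(9 + 6\right)} = \frac{1}{3 \cdot 15} = \frac{1}{45}$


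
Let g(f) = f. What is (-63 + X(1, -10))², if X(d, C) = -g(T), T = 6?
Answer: 4761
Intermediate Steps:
X(d, C) = -6 (X(d, C) = -1*6 = -6)
(-63 + X(1, -10))² = (-63 - 6)² = (-69)² = 4761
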